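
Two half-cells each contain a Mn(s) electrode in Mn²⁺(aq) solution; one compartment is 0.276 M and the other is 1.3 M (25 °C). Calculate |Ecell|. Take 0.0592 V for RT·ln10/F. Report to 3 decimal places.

0.020 V

For a concentration cell E°cell = 0, since both electrodes use the same couple.
The compartment with the higher Mn²⁺(aq) concentration (1.3 M) acts as the cathode; ions are reduced there and produced at the dilute (0.276 M) anode.
With n = 2, Ecell = −(0.0592/2)·log([dilute]/[conc]) = −(0.0592/2)·log(0.276/1.3) = +0.020 V.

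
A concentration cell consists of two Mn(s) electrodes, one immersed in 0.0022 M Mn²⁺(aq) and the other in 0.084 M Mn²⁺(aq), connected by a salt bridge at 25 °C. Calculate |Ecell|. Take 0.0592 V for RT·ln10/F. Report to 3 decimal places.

For a concentration cell E°cell = 0, since both electrodes use the same couple.
The compartment with the higher Mn²⁺(aq) concentration (0.084 M) acts as the cathode; ions are reduced there and produced at the dilute (0.0022 M) anode.
With n = 2, Ecell = −(0.0592/2)·log([dilute]/[conc]) = −(0.0592/2)·log(0.0022/0.084) = +0.047 V.

0.047 V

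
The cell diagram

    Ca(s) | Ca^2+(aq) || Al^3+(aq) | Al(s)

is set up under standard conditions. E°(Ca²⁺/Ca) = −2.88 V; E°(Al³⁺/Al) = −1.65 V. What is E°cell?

By convention the left-hand electrode in cell notation is the anode (oxidation) and the right-hand electrode is the cathode (reduction).
E°cell = E°(right) − E°(left) = −1.65 − (−2.88) = +1.23 V.

+1.23 V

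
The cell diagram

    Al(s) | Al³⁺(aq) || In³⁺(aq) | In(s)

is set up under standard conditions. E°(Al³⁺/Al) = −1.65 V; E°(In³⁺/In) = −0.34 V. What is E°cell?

By convention the left-hand electrode in cell notation is the anode (oxidation) and the right-hand electrode is the cathode (reduction).
E°cell = E°(right) − E°(left) = −0.34 − (−1.65) = +1.31 V.

+1.31 V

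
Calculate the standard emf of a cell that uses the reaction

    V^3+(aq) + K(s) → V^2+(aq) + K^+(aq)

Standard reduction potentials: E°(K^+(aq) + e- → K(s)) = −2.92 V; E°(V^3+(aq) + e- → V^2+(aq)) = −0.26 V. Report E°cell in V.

V^3+(aq) gains electrons, so the V³⁺/V²⁺ couple is the cathode; the K⁺/K couple is the anode.
E°cell = E°(cathode) − E°(anode) = −0.26 − (−2.92) = +2.66 V.
The positive value indicates the reaction is spontaneous as written.

+2.66 V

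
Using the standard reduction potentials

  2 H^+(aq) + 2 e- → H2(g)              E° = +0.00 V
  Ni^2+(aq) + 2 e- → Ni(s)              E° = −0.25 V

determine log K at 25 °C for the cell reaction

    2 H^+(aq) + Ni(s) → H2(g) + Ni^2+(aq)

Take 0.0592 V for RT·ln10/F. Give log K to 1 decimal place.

The 2H⁺/H₂ couple is reduced (cathode); E°cell = +0.00 − (−0.25) = +0.25 V with n = 2.
At equilibrium E = 0, so log K = nE°cell / 0.0592 = (2)(+0.25) / 0.0592 = 8.4.

log K = 8.4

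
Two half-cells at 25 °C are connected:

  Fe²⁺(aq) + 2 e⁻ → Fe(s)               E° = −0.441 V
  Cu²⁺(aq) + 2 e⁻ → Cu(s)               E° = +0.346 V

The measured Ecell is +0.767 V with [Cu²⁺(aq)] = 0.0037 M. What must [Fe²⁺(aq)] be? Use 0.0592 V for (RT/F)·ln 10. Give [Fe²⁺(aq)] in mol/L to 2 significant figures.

0.018 M

With Cu²⁺/Cu at the cathode and Fe²⁺/Fe at the anode, E°cell = +0.346 − (−0.441) = +0.787 V (n = 2).
Since E = E° − (0.0592/n)·log Q, log Q = n(E° − E)/0.0592 = 0.676.
For Cu²⁺(aq) + Fe(s) → Cu(s) + Fe²⁺(aq), the reaction quotient is Q = [Fe²⁺(aq)] / [Cu²⁺(aq)].
Solving for the unknown gives log [Fe²⁺(aq)] = −1.756, so [Fe²⁺(aq)] ≈ 0.018 M.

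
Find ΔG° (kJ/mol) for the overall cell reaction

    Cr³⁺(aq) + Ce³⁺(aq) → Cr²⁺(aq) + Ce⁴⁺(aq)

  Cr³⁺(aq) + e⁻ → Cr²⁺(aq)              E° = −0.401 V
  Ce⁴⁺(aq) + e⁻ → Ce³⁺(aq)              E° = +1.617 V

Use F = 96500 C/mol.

In the reaction as written Cr³⁺(aq) is reduced, so the Cr³⁺/Cr²⁺ couple is the cathode and Ce⁴⁺/Ce³⁺ is the anode.
E°cell = −0.401 − (+1.617) = −2.018 V; balancing electrons gives n = 1.
ΔG° = −nFE°cell = −(1)(96500)(−2.018) J/mol = +195 kJ/mol.

+195 kJ/mol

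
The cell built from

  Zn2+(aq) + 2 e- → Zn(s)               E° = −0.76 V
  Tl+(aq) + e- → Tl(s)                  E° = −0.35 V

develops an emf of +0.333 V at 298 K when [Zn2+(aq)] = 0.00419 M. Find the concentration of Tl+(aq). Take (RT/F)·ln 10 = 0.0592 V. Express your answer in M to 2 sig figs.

With Tl⁺/Tl at the cathode and Zn²⁺/Zn at the anode, E°cell = −0.35 − (−0.76) = +0.41 V (n = 2).
From the Nernst equation, log Q = n(E° − E)/0.0592 = 2·(+0.41 − (+0.333))/0.0592 = 2.601.
Balancing electrons gives 2 Tl+(aq) + Zn(s) → 2 Tl(s) + Zn2+(aq); thus Q = [Zn2+(aq)] / [Tl+(aq)]^2.
Substituting the known concentrations and solving, log [Tl+(aq)] = −2.489 and [Tl+(aq)] = 0.0032 M.

0.0032 M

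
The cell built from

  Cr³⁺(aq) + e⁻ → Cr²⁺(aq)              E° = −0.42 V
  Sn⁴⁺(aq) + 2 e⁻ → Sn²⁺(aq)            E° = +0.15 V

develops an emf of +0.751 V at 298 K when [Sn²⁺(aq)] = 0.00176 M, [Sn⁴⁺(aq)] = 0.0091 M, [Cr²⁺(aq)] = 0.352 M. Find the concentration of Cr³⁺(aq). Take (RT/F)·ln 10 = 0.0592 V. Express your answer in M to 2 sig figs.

Sn⁴⁺/Sn²⁺ is the cathode (higher E°); E°cell = +0.15 − (−0.42) = +0.57 V with n = 2.
Rearranging E = E° − (0.0592/n)·log Q gives log Q = 2(+0.57 − (+0.751))/0.0592 = −6.115.
For Sn⁴⁺(aq) + 2 Cr²⁺(aq) → Sn²⁺(aq) + 2 Cr³⁺(aq), the reaction quotient is Q = ([Sn²⁺(aq)]·[Cr³⁺(aq)]^2) / ([Sn⁴⁺(aq)]·[Cr²⁺(aq)]^2).
Substituting the known concentrations and solving, log [Cr³⁺(aq)] = −3.154 and [Cr³⁺(aq)] = 0.00070 M.

0.00070 M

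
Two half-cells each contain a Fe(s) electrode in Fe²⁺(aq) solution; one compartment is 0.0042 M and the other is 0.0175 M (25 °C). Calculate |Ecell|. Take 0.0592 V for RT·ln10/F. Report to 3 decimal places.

For a concentration cell E°cell = 0, since both electrodes use the same couple.
The compartment with the higher Fe²⁺(aq) concentration (0.0175 M) acts as the cathode; ions are reduced there and produced at the dilute (0.0042 M) anode.
With n = 2, Ecell = −(0.0592/2)·log([dilute]/[conc]) = −(0.0592/2)·log(0.0042/0.0175) = +0.018 V.

0.018 V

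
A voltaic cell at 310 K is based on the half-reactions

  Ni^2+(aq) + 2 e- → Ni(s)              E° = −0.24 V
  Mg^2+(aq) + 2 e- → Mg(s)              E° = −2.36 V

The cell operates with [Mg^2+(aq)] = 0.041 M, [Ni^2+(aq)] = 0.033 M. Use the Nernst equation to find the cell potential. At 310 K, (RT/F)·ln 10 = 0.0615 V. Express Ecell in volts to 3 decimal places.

Ni²⁺/Ni is reduced (cathode, E° = −0.24 V) and Mg²⁺/Mg is oxidized (anode).
E°cell = E°cat − E°an = −0.24 − (−2.36) = +2.12 V; n = 2.
For the overall reaction Ni^2+(aq) + Mg(s) → Ni(s) + Mg^2+(aq), Q = [Mg^2+(aq)] / [Ni^2+(aq)] = 1.24, giving log Q = 0.094.
E = E° − (0.0615/n)·log Q = +2.12 − (0.0615/2)(0.094) = +2.117 V.

+2.117 V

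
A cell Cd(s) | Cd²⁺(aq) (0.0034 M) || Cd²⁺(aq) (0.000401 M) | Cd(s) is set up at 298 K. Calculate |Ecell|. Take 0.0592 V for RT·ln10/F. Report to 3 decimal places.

For a concentration cell E°cell = 0, since both electrodes use the same couple.
The compartment with the higher Cd²⁺(aq) concentration (0.0034 M) acts as the cathode; ions are reduced there and produced at the dilute (0.000401 M) anode.
With n = 2, Ecell = −(0.0592/2)·log([dilute]/[conc]) = −(0.0592/2)·log(0.000401/0.0034) = +0.027 V.

0.027 V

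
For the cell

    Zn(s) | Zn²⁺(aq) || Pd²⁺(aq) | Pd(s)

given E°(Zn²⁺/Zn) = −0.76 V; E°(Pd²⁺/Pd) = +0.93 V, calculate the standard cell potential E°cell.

By convention the left-hand electrode in cell notation is the anode (oxidation) and the right-hand electrode is the cathode (reduction).
E°cell = E°(right) − E°(left) = +0.93 − (−0.76) = +1.69 V.

+1.69 V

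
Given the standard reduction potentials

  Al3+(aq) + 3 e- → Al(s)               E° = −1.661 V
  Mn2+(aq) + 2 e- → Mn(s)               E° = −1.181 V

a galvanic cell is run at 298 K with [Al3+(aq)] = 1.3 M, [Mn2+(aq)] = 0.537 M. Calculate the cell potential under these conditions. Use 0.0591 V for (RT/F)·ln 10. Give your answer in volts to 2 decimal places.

+0.47 V

The Mn²⁺/Mn couple has the more positive E°, so it is the cathode; Al³⁺/Al is the anode.
The standard potential is −1.181 − (−1.661) = +0.480 V and the balanced reaction transfers n = 6 electrons.
Balancing gives 3 Mn2+(aq) + 2 Al(s) → 3 Mn(s) + 2 Al3+(aq); hence Q = [Al3+(aq)]^2 / [Mn2+(aq)]^3 = 10.9 (log Q = 1.038).
By the Nernst equation, E = +0.480 − (0.0591/6)·(1.038) = +0.47 V.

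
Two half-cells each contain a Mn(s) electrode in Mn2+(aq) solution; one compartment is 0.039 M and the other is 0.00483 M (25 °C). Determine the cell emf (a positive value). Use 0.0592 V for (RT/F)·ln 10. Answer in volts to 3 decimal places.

0.027 V

For a concentration cell E°cell = 0, since both electrodes use the same couple.
The compartment with the higher Mn2+(aq) concentration (0.039 M) acts as the cathode; ions are reduced there and produced at the dilute (0.00483 M) anode.
With n = 2, Ecell = −(0.0592/2)·log([dilute]/[conc]) = −(0.0592/2)·log(0.00483/0.039) = +0.027 V.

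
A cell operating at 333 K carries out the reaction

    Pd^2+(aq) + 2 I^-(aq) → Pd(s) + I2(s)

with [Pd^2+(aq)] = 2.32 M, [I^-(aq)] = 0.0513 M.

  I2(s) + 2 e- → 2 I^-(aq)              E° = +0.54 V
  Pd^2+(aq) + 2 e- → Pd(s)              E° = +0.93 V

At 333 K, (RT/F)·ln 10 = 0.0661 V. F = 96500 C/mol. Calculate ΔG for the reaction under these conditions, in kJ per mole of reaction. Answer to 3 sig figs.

−61.1 kJ/mol

With Pd²⁺/Pd reduced at the cathode, E°cell = +0.93 − (+0.54) = +0.39 V and n = 2.
Here Q = 1 / ([Pd^2+(aq)]·[I^-(aq)]^2) = 164 (log Q = 2.214), giving E = +0.39 − (0.0661/2)·(2.214) = +0.3168 V.
Finally ΔG = −nFE = −(2)(96500 C/mol)(+0.3168 V) = −61.1 kJ/mol.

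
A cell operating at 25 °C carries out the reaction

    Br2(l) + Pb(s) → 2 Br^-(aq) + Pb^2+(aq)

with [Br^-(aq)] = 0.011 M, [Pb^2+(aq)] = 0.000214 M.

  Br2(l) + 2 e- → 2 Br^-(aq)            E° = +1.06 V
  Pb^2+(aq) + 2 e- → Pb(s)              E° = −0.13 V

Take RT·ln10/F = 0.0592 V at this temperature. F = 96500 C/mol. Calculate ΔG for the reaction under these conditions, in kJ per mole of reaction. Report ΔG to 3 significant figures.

−273 kJ/mol

E°cell = +1.06 − (−0.13) = +1.19 V; the balanced reaction transfers n = 2 electrons.
The reaction quotient is [Br^-(aq)]^2·[Pb^2+(aq)] = 2.59×10^−8; by Nernst, E = +1.19 − (0.0592/2)(−7.587) = +1.4146 V.
Then ΔG = −nFE = −2 × 96500 × +1.4146 J/mol = −273 kJ/mol.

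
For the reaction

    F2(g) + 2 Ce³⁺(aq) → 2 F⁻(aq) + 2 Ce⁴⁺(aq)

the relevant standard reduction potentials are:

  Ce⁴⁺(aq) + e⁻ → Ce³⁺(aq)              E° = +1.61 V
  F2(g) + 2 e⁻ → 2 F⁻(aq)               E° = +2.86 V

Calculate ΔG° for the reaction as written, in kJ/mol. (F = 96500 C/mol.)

In the reaction as written F2(g) is reduced, so the F₂/F⁻ couple is the cathode and Ce⁴⁺/Ce³⁺ is the anode.
E°cell = +2.86 − (+1.61) = +1.25 V; balancing electrons gives n = 2.
ΔG° = −nFE°cell = −(2)(96500)(+1.25) J/mol = −241 kJ/mol.

−241 kJ/mol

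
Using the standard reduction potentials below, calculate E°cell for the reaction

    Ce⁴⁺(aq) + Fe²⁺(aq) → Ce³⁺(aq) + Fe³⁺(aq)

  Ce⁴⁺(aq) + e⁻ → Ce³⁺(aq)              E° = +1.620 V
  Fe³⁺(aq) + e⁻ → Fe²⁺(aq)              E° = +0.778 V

+0.842 V

Ce⁴⁺(aq) gains electrons, so the Ce⁴⁺/Ce³⁺ couple is the cathode; the Fe³⁺/Fe²⁺ couple is the anode.
E°cell = E°(cathode) − E°(anode) = +1.620 − (+0.778) = +0.842 V.
The positive value indicates the reaction is spontaneous as written.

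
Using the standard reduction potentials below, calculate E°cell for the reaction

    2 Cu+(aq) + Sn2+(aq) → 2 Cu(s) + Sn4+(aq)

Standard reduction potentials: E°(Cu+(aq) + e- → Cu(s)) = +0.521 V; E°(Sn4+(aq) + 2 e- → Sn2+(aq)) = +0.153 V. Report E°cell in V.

Cu+(aq) gains electrons, so the Cu⁺/Cu couple is the cathode; the Sn⁴⁺/Sn²⁺ couple is the anode.
E°cell = E°(cathode) − E°(anode) = +0.521 − (+0.153) = +0.368 V.

+0.368 V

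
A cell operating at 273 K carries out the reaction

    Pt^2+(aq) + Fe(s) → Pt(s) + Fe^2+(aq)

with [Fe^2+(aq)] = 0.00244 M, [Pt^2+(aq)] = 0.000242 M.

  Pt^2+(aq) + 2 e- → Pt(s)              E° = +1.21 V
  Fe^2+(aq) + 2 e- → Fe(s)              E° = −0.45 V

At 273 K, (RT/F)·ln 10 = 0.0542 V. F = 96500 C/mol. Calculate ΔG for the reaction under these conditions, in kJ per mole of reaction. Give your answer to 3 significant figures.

−315 kJ/mol

E°cell = +1.21 − (−0.45) = +1.66 V; the balanced reaction transfers n = 2 electrons.
Q = [Fe^2+(aq)] / [Pt^2+(aq)] = 10.1, so log Q = 1.004 and E = +1.66 − (0.0542/2)(1.004) = +1.6328 V.
ΔG = −nFE = −(2)(96500)(+1.6328) J/mol = −315 kJ/mol.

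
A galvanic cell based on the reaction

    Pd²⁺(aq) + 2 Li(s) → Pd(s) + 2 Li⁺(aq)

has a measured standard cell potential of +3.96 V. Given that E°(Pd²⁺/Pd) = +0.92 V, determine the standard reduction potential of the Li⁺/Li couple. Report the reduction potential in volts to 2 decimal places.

−3.04 V

In the reaction as written the Pd²⁺/Pd couple is reduced (cathode) and Li⁺/Li is oxidized (anode), so E°cell = E°(Pd²⁺/Pd) − E°(Li⁺/Li).
E°(Li⁺/Li) = E°(cathode) − E°cell = +0.92 − (+3.96) = −3.04 V.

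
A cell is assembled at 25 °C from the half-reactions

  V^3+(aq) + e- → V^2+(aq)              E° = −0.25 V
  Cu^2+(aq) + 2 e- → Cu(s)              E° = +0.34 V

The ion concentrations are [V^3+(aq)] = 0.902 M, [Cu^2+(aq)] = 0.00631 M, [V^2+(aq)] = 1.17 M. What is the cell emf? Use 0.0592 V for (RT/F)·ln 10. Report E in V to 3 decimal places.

+0.532 V

Cu²⁺/Cu is reduced (cathode, E° = +0.34 V) and V³⁺/V²⁺ is oxidized (anode).
The standard potential is +0.34 − (−0.25) = +0.59 V and the balanced reaction transfers n = 2 electrons.
Balancing gives Cu^2+(aq) + 2 V^2+(aq) → Cu(s) + 2 V^3+(aq); hence Q = [V^3+(aq)]^2 / ([Cu^2+(aq)]·[V^2+(aq)]^2) = 94.2 (log Q = 1.974).
By the Nernst equation, E = +0.59 − (0.0592/2)·(1.974) = +0.532 V.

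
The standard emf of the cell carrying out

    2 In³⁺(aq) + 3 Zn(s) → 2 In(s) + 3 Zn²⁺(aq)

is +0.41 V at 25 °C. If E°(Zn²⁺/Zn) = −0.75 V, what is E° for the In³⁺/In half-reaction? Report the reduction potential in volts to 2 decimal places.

−0.34 V

In the reaction as written the In³⁺/In couple is reduced (cathode) and Zn²⁺/Zn is oxidized (anode), so E°cell = E°(In³⁺/In) − E°(Zn²⁺/Zn).
E°(In³⁺/In) = E°cell + E°(anode) = +0.41 + (−0.75) = −0.34 V.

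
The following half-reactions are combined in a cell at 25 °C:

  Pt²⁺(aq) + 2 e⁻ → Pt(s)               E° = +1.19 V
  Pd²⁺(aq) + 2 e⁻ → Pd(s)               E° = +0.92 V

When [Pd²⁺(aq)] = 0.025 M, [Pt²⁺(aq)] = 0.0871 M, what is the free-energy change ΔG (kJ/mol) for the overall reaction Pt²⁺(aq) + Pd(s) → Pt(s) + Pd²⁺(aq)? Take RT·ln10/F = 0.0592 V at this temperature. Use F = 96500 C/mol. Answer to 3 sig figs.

The standard cell potential is +1.19 − (+0.92) = +0.27 V, with n = 2 electrons in the balanced equation.
The reaction quotient is [Pd²⁺(aq)] / [Pt²⁺(aq)] = 0.287; by Nernst, E = +0.27 − (0.0592/2)(−0.542) = +0.2860 V.
Then ΔG = −nFE = −2 × 96500 × +0.2860 J/mol = −55.2 kJ/mol.

−55.2 kJ/mol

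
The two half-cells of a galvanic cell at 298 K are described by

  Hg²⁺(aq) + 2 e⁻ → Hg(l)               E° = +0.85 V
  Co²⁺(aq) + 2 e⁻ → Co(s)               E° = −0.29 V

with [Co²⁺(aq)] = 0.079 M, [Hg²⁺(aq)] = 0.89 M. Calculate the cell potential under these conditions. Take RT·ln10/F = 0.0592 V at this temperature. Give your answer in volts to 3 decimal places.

+1.171 V

The Hg²⁺/Hg couple has the more positive E°, so it is the cathode; Co²⁺/Co is the anode.
The standard potential is +0.85 − (−0.29) = +1.14 V and the balanced reaction transfers n = 2 electrons.
Balancing gives Hg²⁺(aq) + Co(s) → Hg(l) + Co²⁺(aq); hence Q = [Co²⁺(aq)] / [Hg²⁺(aq)] = 0.0888 (log Q = −1.052).
E = E° − (0.0592/n)·log Q = +1.14 − (0.0592/2)(−1.052) = +1.171 V.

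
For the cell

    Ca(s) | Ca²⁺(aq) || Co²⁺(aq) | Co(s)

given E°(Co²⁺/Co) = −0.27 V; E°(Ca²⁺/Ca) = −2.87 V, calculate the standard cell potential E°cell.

+2.60 V

By convention the left-hand electrode in cell notation is the anode (oxidation) and the right-hand electrode is the cathode (reduction).
E°cell = E°(right) − E°(left) = −0.27 − (−2.87) = +2.60 V.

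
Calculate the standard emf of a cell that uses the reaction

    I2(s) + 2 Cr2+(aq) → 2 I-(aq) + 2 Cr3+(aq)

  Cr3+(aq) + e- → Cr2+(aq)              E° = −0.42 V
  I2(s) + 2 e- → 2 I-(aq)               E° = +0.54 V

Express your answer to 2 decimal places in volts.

In the reaction as written, I2(s) is reduced (cathode) and Cr3+(aq) is produced by oxidation at the anode.
E°cell = E°(cathode) − E°(anode) = +0.54 − (−0.42) = +0.96 V.

+0.96 V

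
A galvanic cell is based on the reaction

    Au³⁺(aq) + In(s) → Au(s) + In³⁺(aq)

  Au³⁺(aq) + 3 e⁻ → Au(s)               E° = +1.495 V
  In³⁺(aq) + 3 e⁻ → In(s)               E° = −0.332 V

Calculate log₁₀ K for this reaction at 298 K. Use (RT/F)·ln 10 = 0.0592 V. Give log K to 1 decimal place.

The Au³⁺/Au couple is reduced (cathode); E°cell = +1.495 − (−0.332) = +1.827 V with n = 3.
At equilibrium E = 0, so log K = nE°cell / 0.0592 = (3)(+1.827) / 0.0592 = 92.6.

log K = 92.6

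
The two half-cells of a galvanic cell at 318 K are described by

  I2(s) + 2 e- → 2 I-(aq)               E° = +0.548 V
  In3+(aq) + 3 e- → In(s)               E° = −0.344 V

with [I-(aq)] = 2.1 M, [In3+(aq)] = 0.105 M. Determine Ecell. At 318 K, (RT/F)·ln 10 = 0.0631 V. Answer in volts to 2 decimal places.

I₂/I⁻ is reduced (cathode, E° = +0.548 V) and In³⁺/In is oxidized (anode).
E°cell = E°cat − E°an = +0.548 − (−0.344) = +0.892 V; n = 6.
The balanced reaction is 3 I2(s) + 2 In(s) → 6 I-(aq) + 2 In3+(aq), so Q = [I-(aq)]^6·[In3+(aq)]^2 = 0.946 and log Q = −0.024.
By the Nernst equation, E = +0.892 − (0.0631/6)·(−0.024) = +0.89 V.

+0.89 V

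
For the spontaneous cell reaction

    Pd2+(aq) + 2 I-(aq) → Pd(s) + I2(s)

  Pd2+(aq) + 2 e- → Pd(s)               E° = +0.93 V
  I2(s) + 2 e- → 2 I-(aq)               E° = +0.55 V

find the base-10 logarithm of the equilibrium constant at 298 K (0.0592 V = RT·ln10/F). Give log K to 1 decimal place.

The Pd²⁺/Pd couple is reduced (cathode); E°cell = +0.93 − (+0.55) = +0.38 V with n = 2.
At equilibrium E = 0, so log K = nE°cell / 0.0592 = (2)(+0.38) / 0.0592 = 12.8.

log K = 12.8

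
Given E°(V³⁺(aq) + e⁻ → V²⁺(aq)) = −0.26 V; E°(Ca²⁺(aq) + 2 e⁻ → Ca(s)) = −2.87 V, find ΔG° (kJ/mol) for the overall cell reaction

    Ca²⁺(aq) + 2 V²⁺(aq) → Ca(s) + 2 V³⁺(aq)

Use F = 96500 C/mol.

+504 kJ/mol

In the reaction as written Ca²⁺(aq) is reduced, so the Ca²⁺/Ca couple is the cathode and V³⁺/V²⁺ is the anode.
E°cell = −2.87 − (−0.26) = −2.61 V; balancing electrons gives n = 2.
ΔG° = −nFE°cell = −(2)(96500)(−2.61) J/mol = +504 kJ/mol.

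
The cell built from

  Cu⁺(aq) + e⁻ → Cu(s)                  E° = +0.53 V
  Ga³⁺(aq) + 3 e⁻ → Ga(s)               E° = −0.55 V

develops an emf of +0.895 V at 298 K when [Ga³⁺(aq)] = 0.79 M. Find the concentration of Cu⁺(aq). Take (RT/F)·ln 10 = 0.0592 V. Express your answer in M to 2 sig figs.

Cu⁺/Cu is the cathode (higher E°); E°cell = +0.53 − (−0.55) = +1.08 V with n = 3.
Rearranging E = E° − (0.0592/n)·log Q gives log Q = 3(+1.08 − (+0.895))/0.0592 = 9.375.
Balancing electrons gives 3 Cu⁺(aq) + Ga(s) → 3 Cu(s) + Ga³⁺(aq); thus Q = [Ga³⁺(aq)] / [Cu⁺(aq)]^3.
Solving for the unknown gives log [Cu⁺(aq)] = −3.159, so [Cu⁺(aq)] ≈ 0.00069 M.

0.00069 M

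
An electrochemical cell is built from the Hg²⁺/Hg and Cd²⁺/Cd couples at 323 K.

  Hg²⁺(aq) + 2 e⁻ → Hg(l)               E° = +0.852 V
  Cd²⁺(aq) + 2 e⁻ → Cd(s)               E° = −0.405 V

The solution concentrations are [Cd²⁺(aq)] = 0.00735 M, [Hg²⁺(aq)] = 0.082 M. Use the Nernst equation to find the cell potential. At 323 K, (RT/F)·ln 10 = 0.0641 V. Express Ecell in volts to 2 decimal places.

Since E°(Hg²⁺/Hg) > E°(Cd²⁺/Cd), Hg²⁺/Hg serves as the cathode.
The standard potential is +0.852 − (−0.405) = +1.257 V and the balanced reaction transfers n = 2 electrons.
The balanced reaction is Hg²⁺(aq) + Cd(s) → Hg(l) + Cd²⁺(aq), so Q = [Cd²⁺(aq)] / [Hg²⁺(aq)] = 0.0896 and log Q = −1.048.
E = E° − (0.0641/n)·log Q = +1.257 − (0.0641/2)(−1.048) = +1.29 V.

+1.29 V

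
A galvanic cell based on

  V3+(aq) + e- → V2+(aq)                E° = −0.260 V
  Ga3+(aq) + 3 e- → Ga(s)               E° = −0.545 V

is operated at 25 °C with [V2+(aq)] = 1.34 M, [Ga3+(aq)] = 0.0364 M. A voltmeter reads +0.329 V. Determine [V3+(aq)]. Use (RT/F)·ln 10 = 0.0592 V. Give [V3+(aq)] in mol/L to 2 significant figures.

2.5 M

V³⁺/V²⁺ is the cathode (higher E°); E°cell = −0.260 − (−0.545) = +0.285 V with n = 3.
From the Nernst equation, log Q = n(E° − E)/0.0592 = 3·(+0.285 − (+0.329))/0.0592 = −2.230.
For 3 V3+(aq) + Ga(s) → 3 V2+(aq) + Ga3+(aq), the reaction quotient is Q = ([V2+(aq)]^3·[Ga3+(aq)]) / [V3+(aq)]^3.
Substituting the known concentrations and solving, log [V3+(aq)] = 0.391 and [V3+(aq)] = 2.5 M.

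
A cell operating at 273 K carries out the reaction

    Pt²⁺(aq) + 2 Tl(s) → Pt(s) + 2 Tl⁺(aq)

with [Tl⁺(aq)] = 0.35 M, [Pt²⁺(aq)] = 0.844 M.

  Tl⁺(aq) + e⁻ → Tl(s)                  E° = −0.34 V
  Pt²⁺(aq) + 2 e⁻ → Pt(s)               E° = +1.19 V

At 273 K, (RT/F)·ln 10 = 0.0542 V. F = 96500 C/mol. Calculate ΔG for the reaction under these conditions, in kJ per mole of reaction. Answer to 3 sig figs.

−300 kJ/mol

The standard cell potential is +1.19 − (−0.34) = +1.53 V, with n = 2 electrons in the balanced equation.
The reaction quotient is [Tl⁺(aq)]^2 / [Pt²⁺(aq)] = 0.145; by Nernst, E = +1.53 − (0.0542/2)(−0.838) = +1.5527 V.
ΔG = −nFE = −(2)(96500)(+1.5527) J/mol = −300 kJ/mol.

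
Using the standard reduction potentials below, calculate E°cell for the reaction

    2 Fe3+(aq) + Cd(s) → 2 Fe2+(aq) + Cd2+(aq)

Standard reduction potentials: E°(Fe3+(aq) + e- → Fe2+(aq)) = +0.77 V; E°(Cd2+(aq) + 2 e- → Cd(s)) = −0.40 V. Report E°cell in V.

In the reaction as written, Fe3+(aq) is reduced (cathode) and Cd2+(aq) is produced by oxidation at the anode.
E°cell = E°(cathode) − E°(anode) = +0.77 − (−0.40) = +1.17 V.

+1.17 V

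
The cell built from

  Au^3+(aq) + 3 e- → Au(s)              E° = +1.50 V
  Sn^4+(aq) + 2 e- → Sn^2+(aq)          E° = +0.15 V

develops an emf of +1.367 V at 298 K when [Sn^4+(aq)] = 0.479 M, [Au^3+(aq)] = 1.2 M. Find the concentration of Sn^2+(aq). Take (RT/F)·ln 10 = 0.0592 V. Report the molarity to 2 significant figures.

The Au³⁺/Au couple has the larger reduction potential, so it is the cathode: E°cell = +1.50 − (+0.15) = +1.35 V and n = 6.
Rearranging E = E° − (0.0592/n)·log Q gives log Q = 6(+1.35 − (+1.367))/0.0592 = −1.723.
Balancing electrons gives 2 Au^3+(aq) + 3 Sn^2+(aq) → 2 Au(s) + 3 Sn^4+(aq); thus Q = [Sn^4+(aq)]^3 / ([Au^3+(aq)]^2·[Sn^2+(aq)]^3).
Isolating [Sn^2+(aq)] in Q = 10^{−1.723} yields log [Sn^2+(aq)] = 0.202, i.e. 1.6 M.

1.6 M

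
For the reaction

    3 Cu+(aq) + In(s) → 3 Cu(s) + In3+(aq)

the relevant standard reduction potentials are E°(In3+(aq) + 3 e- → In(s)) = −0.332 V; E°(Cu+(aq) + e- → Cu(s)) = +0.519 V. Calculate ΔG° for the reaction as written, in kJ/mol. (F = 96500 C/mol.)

−246 kJ/mol

In the reaction as written Cu+(aq) is reduced, so the Cu⁺/Cu couple is the cathode and In³⁺/In is the anode.
E°cell = +0.519 − (−0.332) = +0.851 V; balancing electrons gives n = 3.
ΔG° = −nFE°cell = −(3)(96500)(+0.851) J/mol = −246 kJ/mol.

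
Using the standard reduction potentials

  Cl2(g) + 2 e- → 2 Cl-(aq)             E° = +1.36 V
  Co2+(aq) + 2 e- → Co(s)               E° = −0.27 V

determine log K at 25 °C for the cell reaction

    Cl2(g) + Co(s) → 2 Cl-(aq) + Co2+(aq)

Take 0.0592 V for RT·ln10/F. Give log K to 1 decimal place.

The Cl₂/Cl⁻ couple is reduced (cathode); E°cell = +1.36 − (−0.27) = +1.63 V with n = 2.
At equilibrium E = 0, so log K = nE°cell / 0.0592 = (2)(+1.63) / 0.0592 = 55.1.

log K = 55.1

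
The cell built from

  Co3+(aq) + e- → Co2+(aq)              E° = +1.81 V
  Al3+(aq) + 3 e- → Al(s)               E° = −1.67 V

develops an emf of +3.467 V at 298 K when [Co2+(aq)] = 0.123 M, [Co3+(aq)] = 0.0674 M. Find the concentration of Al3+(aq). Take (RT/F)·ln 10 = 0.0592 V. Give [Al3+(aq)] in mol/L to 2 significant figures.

The Co³⁺/Co²⁺ couple has the larger reduction potential, so it is the cathode: E°cell = +1.81 − (−1.67) = +3.48 V and n = 3.
Rearranging E = E° − (0.0592/n)·log Q gives log Q = 3(+3.48 − (+3.467))/0.0592 = 0.659.
Balancing electrons gives 3 Co3+(aq) + Al(s) → 3 Co2+(aq) + Al3+(aq); thus Q = ([Co2+(aq)]^3·[Al3+(aq)]) / [Co3+(aq)]^3.
Substituting the known concentrations and solving, log [Al3+(aq)] = −0.125 and [Al3+(aq)] = 0.75 M.

0.75 M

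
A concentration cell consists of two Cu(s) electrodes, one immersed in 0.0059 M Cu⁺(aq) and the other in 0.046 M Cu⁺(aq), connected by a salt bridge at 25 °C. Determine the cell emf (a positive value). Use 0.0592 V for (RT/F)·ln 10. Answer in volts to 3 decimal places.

For a concentration cell E°cell = 0, since both electrodes use the same couple.
The compartment with the higher Cu⁺(aq) concentration (0.046 M) acts as the cathode; ions are reduced there and produced at the dilute (0.0059 M) anode.
With n = 1, Ecell = −(0.0592/1)·log([dilute]/[conc]) = −(0.0592/1)·log(0.0059/0.046) = +0.053 V.

0.053 V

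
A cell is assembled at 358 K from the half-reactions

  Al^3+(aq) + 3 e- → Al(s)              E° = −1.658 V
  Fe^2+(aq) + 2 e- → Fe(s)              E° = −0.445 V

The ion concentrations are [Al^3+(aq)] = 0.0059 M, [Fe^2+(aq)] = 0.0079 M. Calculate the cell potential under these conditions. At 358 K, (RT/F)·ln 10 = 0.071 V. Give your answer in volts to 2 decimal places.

Fe²⁺/Fe is reduced (cathode, E° = −0.445 V) and Al³⁺/Al is oxidized (anode).
E°cell = −0.445 − (−1.658) = +1.213 V, with n = 6 electrons transferred.
Balancing gives 3 Fe^2+(aq) + 2 Al(s) → 3 Fe(s) + 2 Al^3+(aq); hence Q = [Al^3+(aq)]^2 / [Fe^2+(aq)]^3 = 70.6 (log Q = 1.849).
Applying E = E° − (RT ln10/nF)·log Q gives +1.213 − (0.071/6)(1.849) = +1.19 V.

+1.19 V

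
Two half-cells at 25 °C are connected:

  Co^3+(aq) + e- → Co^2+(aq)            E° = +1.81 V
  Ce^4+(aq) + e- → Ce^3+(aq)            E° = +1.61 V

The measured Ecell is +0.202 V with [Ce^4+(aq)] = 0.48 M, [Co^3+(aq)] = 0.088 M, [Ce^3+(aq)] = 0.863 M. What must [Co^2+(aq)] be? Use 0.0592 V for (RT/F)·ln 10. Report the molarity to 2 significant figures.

0.15 M

Co³⁺/Co²⁺ is the cathode (higher E°); E°cell = +1.81 − (+1.61) = +0.20 V with n = 1.
Rearranging E = E° − (0.0592/n)·log Q gives log Q = 1(+0.20 − (+0.202))/0.0592 = −0.034.
The balanced reaction is Co^3+(aq) + Ce^3+(aq) → Co^2+(aq) + Ce^4+(aq), so Q = ([Co^2+(aq)]·[Ce^4+(aq)]) / ([Co^3+(aq)]·[Ce^3+(aq)]).
Isolating [Co^2+(aq)] in Q = 10^{−0.034} yields log [Co^2+(aq)] = −0.835, i.e. 0.15 M.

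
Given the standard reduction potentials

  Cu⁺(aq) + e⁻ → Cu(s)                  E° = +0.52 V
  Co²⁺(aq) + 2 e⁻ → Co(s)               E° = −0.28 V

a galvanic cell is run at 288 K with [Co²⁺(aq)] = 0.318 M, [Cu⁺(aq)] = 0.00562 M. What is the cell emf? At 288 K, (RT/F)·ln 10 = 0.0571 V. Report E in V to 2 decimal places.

Cu⁺/Cu is reduced (cathode, E° = +0.52 V) and Co²⁺/Co is oxidized (anode).
E°cell = +0.52 − (−0.28) = +0.80 V, with n = 2 electrons transferred.
The balanced reaction is 2 Cu⁺(aq) + Co(s) → 2 Cu(s) + Co²⁺(aq), so Q = [Co²⁺(aq)] / [Cu⁺(aq)]^2 = 1.01×10^4 and log Q = 4.003.
By the Nernst equation, E = +0.80 − (0.0571/2)·(4.003) = +0.69 V.

+0.69 V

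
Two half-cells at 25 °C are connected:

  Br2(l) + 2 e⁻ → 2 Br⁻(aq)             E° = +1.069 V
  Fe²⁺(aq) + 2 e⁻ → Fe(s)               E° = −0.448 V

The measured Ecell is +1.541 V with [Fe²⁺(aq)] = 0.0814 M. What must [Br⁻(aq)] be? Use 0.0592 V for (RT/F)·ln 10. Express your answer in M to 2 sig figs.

The Br₂/Br⁻ couple has the larger reduction potential, so it is the cathode: E°cell = +1.069 − (−0.448) = +1.517 V and n = 2.
From the Nernst equation, log Q = n(E° − E)/0.0592 = 2·(+1.517 − (+1.541))/0.0592 = −0.811.
The balanced reaction is Br2(l) + Fe(s) → 2 Br⁻(aq) + Fe²⁺(aq), so Q = [Br⁻(aq)]^2·[Fe²⁺(aq)].
Isolating [Br⁻(aq)] in Q = 10^{−0.811} yields log [Br⁻(aq)] = 0.139, i.e. 1.4 M.

1.4 M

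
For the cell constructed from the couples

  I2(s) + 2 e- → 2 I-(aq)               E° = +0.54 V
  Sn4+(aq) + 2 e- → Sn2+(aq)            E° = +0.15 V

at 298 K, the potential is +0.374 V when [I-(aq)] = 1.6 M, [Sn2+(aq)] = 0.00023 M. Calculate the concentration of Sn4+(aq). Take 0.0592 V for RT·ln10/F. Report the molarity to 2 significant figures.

0.00031 M

With I₂/I⁻ at the cathode and Sn⁴⁺/Sn²⁺ at the anode, E°cell = +0.54 − (+0.15) = +0.39 V (n = 2).
Since E = E° − (0.0592/n)·log Q, log Q = n(E° − E)/0.0592 = 0.541.
For I2(s) + Sn2+(aq) → 2 I-(aq) + Sn4+(aq), the reaction quotient is Q = ([I-(aq)]^2·[Sn4+(aq)]) / [Sn2+(aq)].
Isolating [Sn4+(aq)] in Q = 10^{0.541} yields log [Sn4+(aq)] = −3.506, i.e. 0.00031 M.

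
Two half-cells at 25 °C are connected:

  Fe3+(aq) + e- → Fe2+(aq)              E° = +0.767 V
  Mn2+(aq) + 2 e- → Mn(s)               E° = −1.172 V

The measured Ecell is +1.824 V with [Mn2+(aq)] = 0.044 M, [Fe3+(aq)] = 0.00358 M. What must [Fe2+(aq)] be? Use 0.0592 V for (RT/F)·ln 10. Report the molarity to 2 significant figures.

The Fe³⁺/Fe²⁺ couple has the larger reduction potential, so it is the cathode: E°cell = +0.767 − (−1.172) = +1.939 V and n = 2.
From the Nernst equation, log Q = n(E° − E)/0.0592 = 2·(+1.939 − (+1.824))/0.0592 = 3.885.
Balancing electrons gives 2 Fe3+(aq) + Mn(s) → 2 Fe2+(aq) + Mn2+(aq); thus Q = ([Fe2+(aq)]^2·[Mn2+(aq)]) / [Fe3+(aq)]^2.
Solving for the unknown gives log [Fe2+(aq)] = 0.175, so [Fe2+(aq)] ≈ 1.5 M.

1.5 M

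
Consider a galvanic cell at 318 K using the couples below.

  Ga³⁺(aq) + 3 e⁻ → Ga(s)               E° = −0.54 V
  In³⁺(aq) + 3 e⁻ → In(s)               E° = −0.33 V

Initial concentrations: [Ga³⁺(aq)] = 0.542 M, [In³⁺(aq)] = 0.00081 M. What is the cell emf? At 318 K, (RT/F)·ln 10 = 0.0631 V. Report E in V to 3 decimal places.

Since E°(In³⁺/In) > E°(Ga³⁺/Ga), In³⁺/In serves as the cathode.
E°cell = −0.33 − (−0.54) = +0.21 V, with n = 3 electrons transferred.
For the overall reaction In³⁺(aq) + Ga(s) → In(s) + Ga³⁺(aq), Q = [Ga³⁺(aq)] / [In³⁺(aq)] = 669, giving log Q = 2.826.
Applying E = E° − (RT ln10/nF)·log Q gives +0.21 − (0.0631/3)(2.826) = +0.151 V.

+0.151 V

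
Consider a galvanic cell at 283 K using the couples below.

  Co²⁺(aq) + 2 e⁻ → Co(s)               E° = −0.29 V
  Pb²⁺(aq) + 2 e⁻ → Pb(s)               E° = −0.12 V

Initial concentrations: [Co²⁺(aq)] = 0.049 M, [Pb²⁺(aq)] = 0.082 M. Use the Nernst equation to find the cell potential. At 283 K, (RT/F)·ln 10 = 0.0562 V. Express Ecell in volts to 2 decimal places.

Pb²⁺/Pb is reduced (cathode, E° = −0.12 V) and Co²⁺/Co is oxidized (anode).
The standard potential is −0.12 − (−0.29) = +0.17 V and the balanced reaction transfers n = 2 electrons.
For the overall reaction Pb²⁺(aq) + Co(s) → Pb(s) + Co²⁺(aq), Q = [Co²⁺(aq)] / [Pb²⁺(aq)] = 0.598, giving log Q = −0.224.
Applying E = E° − (RT ln10/nF)·log Q gives +0.17 − (0.0562/2)(−0.224) = +0.18 V.

+0.18 V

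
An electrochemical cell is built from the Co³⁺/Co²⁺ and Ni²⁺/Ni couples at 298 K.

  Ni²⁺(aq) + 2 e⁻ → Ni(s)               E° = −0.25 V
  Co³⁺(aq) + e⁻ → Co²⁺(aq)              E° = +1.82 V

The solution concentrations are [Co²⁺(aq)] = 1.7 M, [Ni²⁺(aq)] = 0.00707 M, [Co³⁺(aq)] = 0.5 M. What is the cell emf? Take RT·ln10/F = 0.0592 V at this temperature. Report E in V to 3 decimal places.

The Co³⁺/Co²⁺ couple has the more positive E°, so it is the cathode; Ni²⁺/Ni is the anode.
E°cell = +1.82 − (−0.25) = +2.07 V, with n = 2 electrons transferred.
The balanced reaction is 2 Co³⁺(aq) + Ni(s) → 2 Co²⁺(aq) + Ni²⁺(aq), so Q = ([Co²⁺(aq)]^2·[Ni²⁺(aq)]) / [Co³⁺(aq)]^2 = 0.0817 and log Q = −1.088.
Applying E = E° − (RT ln10/nF)·log Q gives +2.07 − (0.0592/2)(−1.088) = +2.102 V.

+2.102 V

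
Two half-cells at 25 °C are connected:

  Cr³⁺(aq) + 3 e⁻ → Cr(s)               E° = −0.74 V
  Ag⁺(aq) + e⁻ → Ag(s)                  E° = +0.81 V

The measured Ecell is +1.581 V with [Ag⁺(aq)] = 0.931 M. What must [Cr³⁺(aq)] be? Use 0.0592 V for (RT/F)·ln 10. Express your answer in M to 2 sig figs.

0.022 M

The Ag⁺/Ag couple has the larger reduction potential, so it is the cathode: E°cell = +0.81 − (−0.74) = +1.55 V and n = 3.
Since E = E° − (0.0592/n)·log Q, log Q = n(E° − E)/0.0592 = −1.571.
For 3 Ag⁺(aq) + Cr(s) → 3 Ag(s) + Cr³⁺(aq), the reaction quotient is Q = [Cr³⁺(aq)] / [Ag⁺(aq)]^3.
Solving for the unknown gives log [Cr³⁺(aq)] = −1.664, so [Cr³⁺(aq)] ≈ 0.022 M.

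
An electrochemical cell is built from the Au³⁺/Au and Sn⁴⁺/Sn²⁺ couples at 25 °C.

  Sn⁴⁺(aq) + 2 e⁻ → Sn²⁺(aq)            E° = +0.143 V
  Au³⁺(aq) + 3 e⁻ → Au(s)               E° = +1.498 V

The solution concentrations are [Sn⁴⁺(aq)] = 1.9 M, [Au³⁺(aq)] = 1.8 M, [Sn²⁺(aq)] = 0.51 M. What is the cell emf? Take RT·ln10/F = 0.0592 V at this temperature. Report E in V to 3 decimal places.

Au³⁺/Au is reduced (cathode, E° = +1.498 V) and Sn⁴⁺/Sn²⁺ is oxidized (anode).
The standard potential is +1.498 − (+0.143) = +1.355 V and the balanced reaction transfers n = 6 electrons.
The balanced reaction is 2 Au³⁺(aq) + 3 Sn²⁺(aq) → 2 Au(s) + 3 Sn⁴⁺(aq), so Q = [Sn⁴⁺(aq)]^3 / ([Au³⁺(aq)]^2·[Sn²⁺(aq)]^3) = 16 and log Q = 1.203.
E = E° − (0.0592/n)·log Q = +1.355 − (0.0592/6)(1.203) = +1.343 V.

+1.343 V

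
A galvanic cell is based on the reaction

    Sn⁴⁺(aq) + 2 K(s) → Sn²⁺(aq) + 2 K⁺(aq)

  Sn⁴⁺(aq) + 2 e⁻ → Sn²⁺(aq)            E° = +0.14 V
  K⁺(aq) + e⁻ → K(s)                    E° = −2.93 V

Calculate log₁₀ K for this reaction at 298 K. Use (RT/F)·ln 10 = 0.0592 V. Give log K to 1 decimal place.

log K = 103.7

The Sn⁴⁺/Sn²⁺ couple is reduced (cathode); E°cell = +0.14 − (−2.93) = +3.07 V with n = 2.
At equilibrium E = 0, so log K = nE°cell / 0.0592 = (2)(+3.07) / 0.0592 = 103.7.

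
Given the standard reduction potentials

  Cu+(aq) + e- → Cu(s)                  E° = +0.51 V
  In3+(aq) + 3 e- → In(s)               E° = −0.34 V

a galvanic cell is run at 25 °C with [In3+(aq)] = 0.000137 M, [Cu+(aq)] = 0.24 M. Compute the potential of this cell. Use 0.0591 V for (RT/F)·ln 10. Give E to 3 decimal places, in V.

Since E°(Cu⁺/Cu) > E°(In³⁺/In), Cu⁺/Cu serves as the cathode.
The standard potential is +0.51 − (−0.34) = +0.85 V and the balanced reaction transfers n = 3 electrons.
For the overall reaction 3 Cu+(aq) + In(s) → 3 Cu(s) + In3+(aq), Q = [In3+(aq)] / [Cu+(aq)]^3 = 0.00991, giving log Q = −2.004.
By the Nernst equation, E = +0.85 − (0.0591/3)·(−2.004) = +0.889 V.

+0.889 V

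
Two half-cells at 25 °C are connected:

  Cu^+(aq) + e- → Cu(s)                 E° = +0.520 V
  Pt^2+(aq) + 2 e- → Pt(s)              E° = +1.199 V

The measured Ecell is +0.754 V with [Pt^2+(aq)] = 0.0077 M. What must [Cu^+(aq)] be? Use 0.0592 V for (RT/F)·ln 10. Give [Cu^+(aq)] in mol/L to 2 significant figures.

0.0047 M

Pt²⁺/Pt is the cathode (higher E°); E°cell = +1.199 − (+0.520) = +0.679 V with n = 2.
From the Nernst equation, log Q = n(E° − E)/0.0592 = 2·(+0.679 − (+0.754))/0.0592 = −2.534.
The balanced reaction is Pt^2+(aq) + 2 Cu(s) → Pt(s) + 2 Cu^+(aq), so Q = [Cu^+(aq)]^2 / [Pt^2+(aq)].
Solving for the unknown gives log [Cu^+(aq)] = −2.324, so [Cu^+(aq)] ≈ 0.0047 M.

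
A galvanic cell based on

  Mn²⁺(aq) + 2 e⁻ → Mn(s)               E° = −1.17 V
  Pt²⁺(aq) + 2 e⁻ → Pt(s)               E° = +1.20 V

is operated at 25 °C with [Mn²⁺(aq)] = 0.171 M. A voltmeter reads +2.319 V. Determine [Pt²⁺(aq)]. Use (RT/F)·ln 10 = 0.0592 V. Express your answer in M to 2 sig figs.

0.0032 M

Pt²⁺/Pt is the cathode (higher E°); E°cell = +1.20 − (−1.17) = +2.37 V with n = 2.
Since E = E° − (0.0592/n)·log Q, log Q = n(E° − E)/0.0592 = 1.723.
The balanced reaction is Pt²⁺(aq) + Mn(s) → Pt(s) + Mn²⁺(aq), so Q = [Mn²⁺(aq)] / [Pt²⁺(aq)].
Solving for the unknown gives log [Pt²⁺(aq)] = −2.490, so [Pt²⁺(aq)] ≈ 0.0032 M.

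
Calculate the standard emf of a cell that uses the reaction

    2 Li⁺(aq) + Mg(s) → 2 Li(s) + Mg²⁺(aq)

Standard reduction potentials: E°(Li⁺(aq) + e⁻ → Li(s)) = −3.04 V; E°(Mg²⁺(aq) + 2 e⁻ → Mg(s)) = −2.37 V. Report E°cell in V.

In the reaction as written, Li⁺(aq) is reduced (cathode) and Mg²⁺(aq) is produced by oxidation at the anode.
E°cell = E°(cathode) − E°(anode) = −3.04 − (−2.37) = −0.67 V.
The negative E°cell means the reaction is non-spontaneous in the direction written.

−0.67 V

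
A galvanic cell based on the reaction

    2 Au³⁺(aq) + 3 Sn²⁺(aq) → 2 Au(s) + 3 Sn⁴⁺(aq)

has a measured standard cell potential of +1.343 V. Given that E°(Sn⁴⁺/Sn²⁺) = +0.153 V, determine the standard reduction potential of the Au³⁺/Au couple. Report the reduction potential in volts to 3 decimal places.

In the reaction as written the Au³⁺/Au couple is reduced (cathode) and Sn⁴⁺/Sn²⁺ is oxidized (anode), so E°cell = E°(Au³⁺/Au) − E°(Sn⁴⁺/Sn²⁺).
E°(Au³⁺/Au) = E°cell + E°(anode) = +1.343 + (+0.153) = +1.496 V.

+1.496 V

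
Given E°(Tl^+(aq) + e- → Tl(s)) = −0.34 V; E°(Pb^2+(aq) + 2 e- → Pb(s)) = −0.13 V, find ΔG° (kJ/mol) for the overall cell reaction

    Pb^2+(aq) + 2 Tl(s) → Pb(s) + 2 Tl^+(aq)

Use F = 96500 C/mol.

In the reaction as written Pb^2+(aq) is reduced, so the Pb²⁺/Pb couple is the cathode and Tl⁺/Tl is the anode.
E°cell = −0.13 − (−0.34) = +0.21 V; balancing electrons gives n = 2.
ΔG° = −nFE°cell = −(2)(96500)(+0.21) J/mol = −40.5 kJ/mol.

−40.5 kJ/mol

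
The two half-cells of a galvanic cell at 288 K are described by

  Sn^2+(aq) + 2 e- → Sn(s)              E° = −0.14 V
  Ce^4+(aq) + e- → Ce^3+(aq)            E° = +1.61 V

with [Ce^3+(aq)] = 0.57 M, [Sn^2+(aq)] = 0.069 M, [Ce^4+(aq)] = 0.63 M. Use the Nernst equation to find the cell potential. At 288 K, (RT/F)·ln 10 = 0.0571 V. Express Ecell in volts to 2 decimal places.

+1.79 V

Since E°(Ce⁴⁺/Ce³⁺) > E°(Sn²⁺/Sn), Ce⁴⁺/Ce³⁺ serves as the cathode.
The standard potential is +1.61 − (−0.14) = +1.75 V and the balanced reaction transfers n = 2 electrons.
The balanced reaction is 2 Ce^4+(aq) + Sn(s) → 2 Ce^3+(aq) + Sn^2+(aq), so Q = ([Ce^3+(aq)]^2·[Sn^2+(aq)]) / [Ce^4+(aq)]^2 = 0.0565 and log Q = −1.248.
E = E° − (0.0571/n)·log Q = +1.75 − (0.0571/2)(−1.248) = +1.79 V.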